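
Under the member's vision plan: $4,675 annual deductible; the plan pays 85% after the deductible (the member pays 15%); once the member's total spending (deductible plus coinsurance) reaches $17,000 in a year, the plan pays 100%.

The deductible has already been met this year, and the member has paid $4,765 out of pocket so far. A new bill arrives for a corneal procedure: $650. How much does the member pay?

$97.50

With the deductible met, the entire $650 is subject to coinsurance.
Coinsurance: $650 × 15% = $97.50.
Year-to-date out-of-pocket becomes $4,765 + $97.50 = $4,862.50, still under the $17,000 maximum, so no cap applies.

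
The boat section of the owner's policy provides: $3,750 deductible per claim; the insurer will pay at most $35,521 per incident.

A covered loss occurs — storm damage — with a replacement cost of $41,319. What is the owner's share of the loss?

$5,798

Less the $3,750 deductible: $41,319 − $3,750 = $37,569.
Since $37,569 > $35,521, the payout is capped at $35,521.
The owner bears the rest of the original loss: $41,319 − $35,521 = $5,798.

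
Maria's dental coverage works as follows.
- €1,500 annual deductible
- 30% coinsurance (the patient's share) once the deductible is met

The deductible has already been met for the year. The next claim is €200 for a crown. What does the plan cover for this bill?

€140

The deductible is already satisfied, so the full bill goes to coinsurance.
Coinsurance: €200 × 30% = €60.
The insurer covers the remainder: €200 − €60 = €140.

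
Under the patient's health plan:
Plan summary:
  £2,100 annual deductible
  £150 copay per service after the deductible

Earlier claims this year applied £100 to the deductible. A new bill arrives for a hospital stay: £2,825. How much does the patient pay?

£2,150

Remaining deductible: £2,100 − £100 = £2,000.
That leaves £2,825 − £2,000 = £825 for the copay.
Copay on this service: £150.
Patient responsibility: £2,000 + £150 = £2,150.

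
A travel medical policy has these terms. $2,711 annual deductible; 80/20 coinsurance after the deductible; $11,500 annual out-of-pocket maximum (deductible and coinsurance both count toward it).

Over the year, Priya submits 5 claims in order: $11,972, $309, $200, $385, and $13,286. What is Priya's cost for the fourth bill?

$77

Claim 1 ($11,972): deductible takes $2,711, $9,261 remains; traveler's 20% is $1,852.20. Traveler pays $4,563.20; OOP now $4,563.20.
Claim 2 ($309): deductible already satisfied, so traveler's share is 20% × $309 = $61.80. Traveler owes $61.80 (running OOP $4,625).
Claim 3 ($200): deductible met; 20% of $200 = $40. Traveler pays $40; OOP now $4,665.
Claim 4 ($385): 20% coinsurance on $385 = $77. Traveler pays $77; OOP now $4,742.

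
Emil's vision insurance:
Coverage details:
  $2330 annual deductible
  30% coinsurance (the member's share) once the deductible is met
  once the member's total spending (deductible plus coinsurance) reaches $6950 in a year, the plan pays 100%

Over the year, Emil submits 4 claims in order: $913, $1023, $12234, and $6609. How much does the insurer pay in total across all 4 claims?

#1 ($913): entire amount goes to the deductible. Member owes $913 (running OOP $913). Plan pays $913 − $913 = $0.
#2 ($1023): all of it applies to the deductible. Cost to member: $1023. OOP to date $1936. Insurer: $1023 − $1023 = $0.
#3 ($12234): deductible takes $394, $11840 remains; 30% of $11840 = $3552. Cost to member: $3946. OOP to date $5882. Insurer: $12234 − $3946 = $8288.
#4 ($6609): deductible met; 30% of $6609 = $1982.70. Adding that to $5882 gives $7864.70, past the $6950 cap; member pays only $6950 − $5882 = $1068. Insurer: $6609 − $1068 = $5541.
Insurer total = bills − member's total = $20779 − $6950 = $13829.

$13829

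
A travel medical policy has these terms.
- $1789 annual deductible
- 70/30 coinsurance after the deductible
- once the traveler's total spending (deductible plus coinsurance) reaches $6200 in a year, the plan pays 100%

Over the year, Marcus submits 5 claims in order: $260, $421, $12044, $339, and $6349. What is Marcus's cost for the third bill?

$4388.80

Bill 1, $260: fully absorbed by the deductible. Cost to traveler: $260. OOP to date $260.
Bill 2, $421: fully absorbed by the deductible. Traveler pays $421; OOP now $681.
Bill 3, $12044: $1108 finishes the deductible; $10936 goes to coinsurance; 30% of $10936 = $3280.80. Traveler pays $4388.80; OOP now $5069.80.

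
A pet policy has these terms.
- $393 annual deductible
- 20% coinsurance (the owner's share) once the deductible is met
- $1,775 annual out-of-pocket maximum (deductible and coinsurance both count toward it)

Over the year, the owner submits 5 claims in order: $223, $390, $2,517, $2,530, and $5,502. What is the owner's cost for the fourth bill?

$506

Bill 1, $223: entire amount goes to the deductible. Cost to owner: $223. OOP to date $223.
Bill 2, $390: $170 finishes the deductible; $220 goes to coinsurance; 20% of $220 = $44. Owner owes $214 (running OOP $437).
Bill 3, $2,517: 20% coinsurance on $2,517 = $503.40. Owner owes $503.40 (running OOP $940.40).
Bill 4, $2,530: deductible met; 20% of $2,530 = $506. Owner owes $506 (running OOP $1,446.40).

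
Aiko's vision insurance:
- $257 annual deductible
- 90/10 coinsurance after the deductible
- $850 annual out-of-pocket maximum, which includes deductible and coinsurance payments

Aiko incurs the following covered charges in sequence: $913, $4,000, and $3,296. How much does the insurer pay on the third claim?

Claim 1 ($913): deductible takes $257, $656 remains; coinsurance $656 × 10% = $65.60. Member owes $322.60 (running OOP $322.60). Insurer: $913 − $322.60 = $590.40.
Claim 2 ($4,000): 10% coinsurance on $4,000 = $400. Member owes $400 (running OOP $722.60). Insurer: $4,000 − $400 = $3,600.
Claim 3 ($3,296): deductible met; 10% of $3,296 = $329.60. That would push OOP to $1,052.20, over the $850 cap, so member pays $850 − $722.60 = $127.40. Plan pays $3,296 − $127.40 = $3,168.60.

$3,168.60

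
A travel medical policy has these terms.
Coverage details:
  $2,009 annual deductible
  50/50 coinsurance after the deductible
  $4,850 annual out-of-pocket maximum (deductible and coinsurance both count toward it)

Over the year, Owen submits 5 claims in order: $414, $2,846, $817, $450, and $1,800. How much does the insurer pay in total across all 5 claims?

Bill 1, $414: all of it applies to the deductible. Traveler owes $414 (running OOP $414). Plan pays $414 − $414 = $0.
Bill 2, $2,846: $1,595 to deductible, leaving $1,251; 50% of $1,251 = $625.50. Traveler owes $2,220.50 (running OOP $2,634.50). Plan pays $2,846 − $2,220.50 = $625.50.
Bill 3, $817: deductible met; 50% of $817 = $408.50. Traveler pays $408.50; OOP now $3,043. Insurer: $817 − $408.50 = $408.50.
Bill 4, $450: deductible already satisfied, so traveler's share is 50% × $450 = $225. Traveler pays $225; OOP now $3,268. Insurer: $450 − $225 = $225.
Bill 5, $1,800: deductible met; 50% of $1,800 = $900. Traveler owes $900 (running OOP $4,168). Plan pays $1,800 − $900 = $900.
Insurer total = bills − traveler's total = $6,327 − $4,168 = $2,159.

$2,159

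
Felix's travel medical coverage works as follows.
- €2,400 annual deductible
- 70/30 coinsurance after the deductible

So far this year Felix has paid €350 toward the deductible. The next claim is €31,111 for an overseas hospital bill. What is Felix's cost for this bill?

€10,768.30

Deductible still to meet: €2,400 − €350 = €2,050.
After the €2,050 deductible portion, €31,111 − €2,050 = €29,061 is subject to coinsurance.
30% of €29,061 = €8,718.30 falls to the traveler.
That puts the traveler's cost at €2,050 + €8,718.30 = €10,768.30.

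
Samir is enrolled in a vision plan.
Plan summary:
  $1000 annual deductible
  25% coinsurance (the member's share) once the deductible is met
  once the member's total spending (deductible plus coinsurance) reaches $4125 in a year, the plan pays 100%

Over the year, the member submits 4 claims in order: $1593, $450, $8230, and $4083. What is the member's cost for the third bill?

$2057.50

#1 ($1593): deductible takes $1000, $593 remains; 25% of $593 = $148.25. Cost to member: $1148.25. OOP to date $1148.25.
#2 ($450): deductible met; 25% of $450 = $112.50. Member pays $112.50; OOP now $1260.75.
#3 ($8230): 25% coinsurance on $8230 = $2057.50. Cost to member: $2057.50. OOP to date $3318.25.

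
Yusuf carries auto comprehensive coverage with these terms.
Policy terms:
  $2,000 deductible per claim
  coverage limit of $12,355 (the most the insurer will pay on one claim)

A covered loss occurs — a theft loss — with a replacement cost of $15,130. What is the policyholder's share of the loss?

After the deductible, $15,130 − $2,000 = $13,130 remains.
$13,130 exceeds the $12,355 limit, so the insurer pays the limit: $12,355.
The policyholder bears the rest of the original loss: $15,130 − $12,355 = $2,775.

$2,775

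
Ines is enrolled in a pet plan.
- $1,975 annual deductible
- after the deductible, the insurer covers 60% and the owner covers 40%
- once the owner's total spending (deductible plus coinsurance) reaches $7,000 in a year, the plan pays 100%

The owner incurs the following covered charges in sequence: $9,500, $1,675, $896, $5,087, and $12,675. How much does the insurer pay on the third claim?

$537.60

Claim 1 — $9,500: $1,975 finishes the deductible; $7,525 goes to coinsurance; 40% of $7,525 = $3,010. Cost to owner: $4,985. OOP to date $4,985. Insurer: $9,500 − $4,985 = $4,515.
Claim 2 — $1,675: 40% coinsurance on $1,675 = $670. Owner pays $670; OOP now $5,655. Insurer: $1,675 − $670 = $1,005.
Claim 3 — $896: 40% coinsurance on $896 = $358.40. Cost to owner: $358.40. OOP to date $6,013.40. Insurer: $896 − $358.40 = $537.60.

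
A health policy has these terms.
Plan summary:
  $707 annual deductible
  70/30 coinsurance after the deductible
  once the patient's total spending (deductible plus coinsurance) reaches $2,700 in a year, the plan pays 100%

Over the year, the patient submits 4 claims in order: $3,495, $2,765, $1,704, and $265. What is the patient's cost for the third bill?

Claim 1 ($3,495): $707 finishes the deductible; $2,788 goes to coinsurance; coinsurance $2,788 × 30% = $836.40. Cost to patient: $1,543.40. OOP to date $1,543.40.
Claim 2 ($2,765): deductible already satisfied, so patient's share is 30% × $2,765 = $829.50. Cost to patient: $829.50. OOP to date $2,372.90.
Claim 3 ($1,704): 30% coinsurance on $1,704 = $511.20. That would push OOP to $2,884.10, over the $2,700 cap, so patient pays $2,700 − $2,372.90 = $327.10.

$327.10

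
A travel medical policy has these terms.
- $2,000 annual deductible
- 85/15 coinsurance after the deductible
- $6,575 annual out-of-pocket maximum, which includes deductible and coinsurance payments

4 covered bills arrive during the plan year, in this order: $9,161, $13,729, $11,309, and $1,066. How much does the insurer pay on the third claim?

$9,867.50

Claim 1 — $9,161: deductible takes $2,000, $7,161 remains; traveler's 15% is $1,074.15. Traveler pays $3,074.15; OOP now $3,074.15. Insurer: $9,161 − $3,074.15 = $6,086.85.
Claim 2 — $13,729: deductible met; 15% of $13,729 = $2,059.35. Cost to traveler: $2,059.35. OOP to date $5,133.50. Plan pays $13,729 − $2,059.35 = $11,669.65.
Claim 3 — $11,309: deductible already satisfied, so traveler's share is 15% × $11,309 = $1,696.35. OOP would hit $6,829.85 > $6,575, so the cap limits the traveler to $6,575 − $5,133.50 = $1,441.50. Plan pays $11,309 − $1,441.50 = $9,867.50.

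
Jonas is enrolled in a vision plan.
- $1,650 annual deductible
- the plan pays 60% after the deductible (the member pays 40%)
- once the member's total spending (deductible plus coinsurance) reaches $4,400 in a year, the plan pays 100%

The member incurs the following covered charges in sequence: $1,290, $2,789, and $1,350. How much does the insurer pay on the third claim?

$810

#1 ($1,290): fully absorbed by the deductible. Member owes $1,290 (running OOP $1,290). Plan pays $1,290 − $1,290 = $0.
#2 ($2,789): deductible takes $360, $2,429 remains; 40% of $2,429 = $971.60. Member owes $1,331.60 (running OOP $2,621.60). Plan pays $2,789 − $1,331.60 = $1,457.40.
#3 ($1,350): deductible met; 40% of $1,350 = $540. Member pays $540; OOP now $3,161.60. Insurer: $1,350 − $540 = $810.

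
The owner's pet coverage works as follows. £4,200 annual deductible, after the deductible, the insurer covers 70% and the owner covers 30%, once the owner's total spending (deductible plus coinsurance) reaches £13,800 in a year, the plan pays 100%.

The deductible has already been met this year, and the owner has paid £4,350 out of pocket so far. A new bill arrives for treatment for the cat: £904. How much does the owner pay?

£271.20

The deductible is already satisfied, so the full bill goes to coinsurance.
Owner's 30% share of £904 is £271.20.
Year-to-date out-of-pocket becomes £4,350 + £271.20 = £4,621.20, still under the £13,800 maximum, so no cap applies.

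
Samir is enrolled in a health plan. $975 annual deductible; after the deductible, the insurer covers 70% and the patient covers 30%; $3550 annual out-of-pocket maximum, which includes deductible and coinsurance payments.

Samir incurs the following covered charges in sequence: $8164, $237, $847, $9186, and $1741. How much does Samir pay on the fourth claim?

$93.10

Claim 1 ($8164): $975 to deductible, leaving $7189; 30% of $7189 = $2156.70. Patient owes $3131.70 (running OOP $3131.70).
Claim 2 ($237): deductible met; 30% of $237 = $71.10. Patient pays $71.10; OOP now $3202.80.
Claim 3 ($847): deductible already satisfied, so patient's share is 30% × $847 = $254.10. Cost to patient: $254.10. OOP to date $3456.90.
Claim 4 ($9186): deductible met; 30% of $9186 = $2755.80. Adding that to $3456.90 gives $6212.70, past the $3550 cap; patient pays only $3550 − $3456.90 = $93.10.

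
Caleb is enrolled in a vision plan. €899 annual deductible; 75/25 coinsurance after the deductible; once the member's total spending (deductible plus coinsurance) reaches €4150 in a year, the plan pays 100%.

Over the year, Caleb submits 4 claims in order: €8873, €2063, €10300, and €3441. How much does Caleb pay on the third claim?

#1 (€8873): €899 finishes the deductible; €7974 goes to coinsurance; member's 25% is €1993.50. Member pays €2892.50; OOP now €2892.50.
#2 (€2063): deductible met; 25% of €2063 = €515.75. Cost to member: €515.75. OOP to date €3408.25.
#3 (€10300): 25% coinsurance on €10300 = €2575. OOP would hit €5983.25 > €4150, so the cap limits the member to €4150 − €3408.25 = €741.75.

€741.75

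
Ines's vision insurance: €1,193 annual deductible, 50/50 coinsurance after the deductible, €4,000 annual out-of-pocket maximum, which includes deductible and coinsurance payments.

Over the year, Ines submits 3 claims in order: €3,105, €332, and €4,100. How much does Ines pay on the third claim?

Claim 1 — €3,105: €1,193 finishes the deductible; €1,912 goes to coinsurance; coinsurance €1,912 × 50% = €956. Member owes €2,149 (running OOP €2,149).
Claim 2 — €332: 50% coinsurance on €332 = €166. Member pays €166; OOP now €2,315.
Claim 3 — €4,100: deductible met; 50% of €4,100 = €2,050. OOP would hit €4,365 > €4,000, so the cap limits the member to €4,000 − €2,315 = €1,685.

€1,685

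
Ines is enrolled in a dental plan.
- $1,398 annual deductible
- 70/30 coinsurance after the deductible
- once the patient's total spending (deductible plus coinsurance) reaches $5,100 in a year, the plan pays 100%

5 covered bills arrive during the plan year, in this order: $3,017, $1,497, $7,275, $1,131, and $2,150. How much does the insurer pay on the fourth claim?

$791.70

Claim 1 — $3,017: $1,398 to deductible, leaving $1,619; 30% of $1,619 = $485.70. Patient pays $1,883.70; OOP now $1,883.70. Insurer: $3,017 − $1,883.70 = $1,133.30.
Claim 2 — $1,497: 30% coinsurance on $1,497 = $449.10. Patient pays $449.10; OOP now $2,332.80. Plan pays $1,497 − $449.10 = $1,047.90.
Claim 3 — $7,275: deductible already satisfied, so patient's share is 30% × $7,275 = $2,182.50. Patient owes $2,182.50 (running OOP $4,515.30). Insurer: $7,275 − $2,182.50 = $5,092.50.
Claim 4 — $1,131: deductible met; 30% of $1,131 = $339.30. Patient owes $339.30 (running OOP $4,854.60). Plan pays $1,131 − $339.30 = $791.70.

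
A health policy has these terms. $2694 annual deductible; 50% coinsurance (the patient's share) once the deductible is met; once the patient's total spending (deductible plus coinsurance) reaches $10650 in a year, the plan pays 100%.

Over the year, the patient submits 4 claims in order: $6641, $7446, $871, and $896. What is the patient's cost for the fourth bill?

Claim 1 ($6641): $2694 to deductible, leaving $3947; coinsurance $3947 × 50% = $1973.50. Patient owes $4667.50 (running OOP $4667.50).
Claim 2 ($7446): 50% coinsurance on $7446 = $3723. Patient owes $3723 (running OOP $8390.50).
Claim 3 ($871): deductible already satisfied, so patient's share is 50% × $871 = $435.50. Patient pays $435.50; OOP now $8826.
Claim 4 ($896): deductible met; 50% of $896 = $448. Cost to patient: $448. OOP to date $9274.

$448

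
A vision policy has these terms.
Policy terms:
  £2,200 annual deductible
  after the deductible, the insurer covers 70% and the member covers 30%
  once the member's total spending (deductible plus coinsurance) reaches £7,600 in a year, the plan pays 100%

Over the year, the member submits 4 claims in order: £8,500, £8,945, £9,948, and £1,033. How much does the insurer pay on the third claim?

Claim 1 (£8,500): £2,200 to deductible, leaving £6,300; coinsurance £6,300 × 30% = £1,890. Member pays £4,090; OOP now £4,090. Insurer: £8,500 − £4,090 = £4,410.
Claim 2 (£8,945): 30% coinsurance on £8,945 = £2,683.50. Member owes £2,683.50 (running OOP £6,773.50). Plan pays £8,945 − £2,683.50 = £6,261.50.
Claim 3 (£9,948): deductible already satisfied, so member's share is 30% × £9,948 = £2,984.40. That would push OOP to £9,757.90, over the £7,600 cap, so member pays £7,600 − £6,773.50 = £826.50. Plan pays £9,948 − £826.50 = £9,121.50.

£9,121.50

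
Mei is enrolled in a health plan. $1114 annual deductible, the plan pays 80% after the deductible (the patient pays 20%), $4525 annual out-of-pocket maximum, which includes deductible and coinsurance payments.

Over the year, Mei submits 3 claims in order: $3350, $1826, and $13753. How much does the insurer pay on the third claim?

$11154.40

Claim 1 — $3350: $1114 finishes the deductible; $2236 goes to coinsurance; 20% of $2236 = $447.20. Patient owes $1561.20 (running OOP $1561.20). Insurer: $3350 − $1561.20 = $1788.80.
Claim 2 — $1826: deductible met; 20% of $1826 = $365.20. Patient pays $365.20; OOP now $1926.40. Insurer: $1826 − $365.20 = $1460.80.
Claim 3 — $13753: deductible already satisfied, so patient's share is 20% × $13753 = $2750.60. That would push OOP to $4677, over the $4525 cap, so patient pays $4525 − $1926.40 = $2598.60. Insurer: $13753 − $2598.60 = $11154.40.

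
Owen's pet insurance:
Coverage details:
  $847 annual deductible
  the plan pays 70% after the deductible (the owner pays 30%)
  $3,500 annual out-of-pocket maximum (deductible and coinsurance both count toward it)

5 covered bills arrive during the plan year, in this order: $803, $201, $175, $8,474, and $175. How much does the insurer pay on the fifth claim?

Claim 1 — $803: fully absorbed by the deductible. Owner owes $803 (running OOP $803). Plan pays $803 − $803 = $0.
Claim 2 — $201: $44 finishes the deductible; $157 goes to coinsurance; 30% of $157 = $47.10. Cost to owner: $91.10. OOP to date $894.10. Insurer: $201 − $91.10 = $109.90.
Claim 3 — $175: deductible met; 30% of $175 = $52.50. Owner owes $52.50 (running OOP $946.60). Plan pays $175 − $52.50 = $122.50.
Claim 4 — $8,474: 30% coinsurance on $8,474 = $2,542.20. Owner owes $2,542.20 (running OOP $3,488.80). Insurer: $8,474 − $2,542.20 = $5,931.80.
Claim 5 — $175: deductible already satisfied, so owner's share is 30% × $175 = $52.50. That would push OOP to $3,541.30, over the $3,500 cap, so owner pays $3,500 − $3,488.80 = $11.20. Plan pays $175 − $11.20 = $163.80.

$163.80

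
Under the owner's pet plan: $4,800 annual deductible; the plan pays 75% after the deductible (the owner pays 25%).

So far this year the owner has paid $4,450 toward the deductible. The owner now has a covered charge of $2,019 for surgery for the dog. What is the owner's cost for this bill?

Deductible still to meet: $4,800 − $4,450 = $350.
That leaves $2,019 − $350 = $1,669 for coinsurance.
Owner's 25% share of $1,669 is $417.25.
So the owner owes $350 + $417.25 = $767.25.

$767.25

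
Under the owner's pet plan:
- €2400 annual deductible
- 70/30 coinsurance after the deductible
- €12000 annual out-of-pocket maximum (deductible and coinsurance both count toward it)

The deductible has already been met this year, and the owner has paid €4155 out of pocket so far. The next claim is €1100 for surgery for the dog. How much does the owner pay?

With the deductible met, the entire €1100 is subject to coinsurance.
Coinsurance: €1100 × 30% = €330.
Cumulative spending €4155 + €330 = €4485 stays under the €12000 maximum.

€330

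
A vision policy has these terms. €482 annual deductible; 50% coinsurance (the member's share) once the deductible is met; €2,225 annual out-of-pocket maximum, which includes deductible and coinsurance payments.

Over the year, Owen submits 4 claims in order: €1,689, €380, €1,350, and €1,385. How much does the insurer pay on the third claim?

€675

Claim 1 (€1,689): €482 finishes the deductible; €1,207 goes to coinsurance; coinsurance €1,207 × 50% = €603.50. Member pays €1,085.50; OOP now €1,085.50. Plan pays €1,689 − €1,085.50 = €603.50.
Claim 2 (€380): 50% coinsurance on €380 = €190. Cost to member: €190. OOP to date €1,275.50. Insurer: €380 − €190 = €190.
Claim 3 (€1,350): deductible met; 50% of €1,350 = €675. Member owes €675 (running OOP €1,950.50). Insurer: €1,350 − €675 = €675.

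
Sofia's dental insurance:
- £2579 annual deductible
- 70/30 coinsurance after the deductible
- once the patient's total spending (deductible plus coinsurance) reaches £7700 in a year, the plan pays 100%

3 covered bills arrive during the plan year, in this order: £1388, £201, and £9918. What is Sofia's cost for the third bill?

£3668.40

Claim 1 — £1388: all of it applies to the deductible. Patient pays £1388; OOP now £1388.
Claim 2 — £201: entire amount goes to the deductible. Patient owes £201 (running OOP £1589).
Claim 3 — £9918: £990 to deductible, leaving £8928; 30% of £8928 = £2678.40. Cost to patient: £3668.40. OOP to date £5257.40.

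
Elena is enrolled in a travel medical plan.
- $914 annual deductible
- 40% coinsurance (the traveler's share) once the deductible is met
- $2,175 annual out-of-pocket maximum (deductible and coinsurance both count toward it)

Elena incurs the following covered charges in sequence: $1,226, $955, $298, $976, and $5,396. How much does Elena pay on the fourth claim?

$390.40

Bill 1, $1,226: $914 finishes the deductible; $312 goes to coinsurance; 40% of $312 = $124.80. Cost to traveler: $1,038.80. OOP to date $1,038.80.
Bill 2, $955: 40% coinsurance on $955 = $382. Traveler pays $382; OOP now $1,420.80.
Bill 3, $298: 40% coinsurance on $298 = $119.20. Traveler pays $119.20; OOP now $1,540.
Bill 4, $976: deductible met; 40% of $976 = $390.40. Traveler pays $390.40; OOP now $1,930.40.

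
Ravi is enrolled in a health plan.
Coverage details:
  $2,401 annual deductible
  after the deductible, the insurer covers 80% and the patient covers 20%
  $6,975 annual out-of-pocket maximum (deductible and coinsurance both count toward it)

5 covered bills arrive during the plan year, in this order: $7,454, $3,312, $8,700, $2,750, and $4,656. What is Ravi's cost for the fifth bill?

$611

Claim 1 ($7,454): $2,401 to deductible, leaving $5,053; 20% of $5,053 = $1,010.60. Cost to patient: $3,411.60. OOP to date $3,411.60.
Claim 2 ($3,312): deductible already satisfied, so patient's share is 20% × $3,312 = $662.40. Patient owes $662.40 (running OOP $4,074).
Claim 3 ($8,700): deductible met; 20% of $8,700 = $1,740. Patient pays $1,740; OOP now $5,814.
Claim 4 ($2,750): 20% coinsurance on $2,750 = $550. Cost to patient: $550. OOP to date $6,364.
Claim 5 ($4,656): deductible met; 20% of $4,656 = $931.20. That would push OOP to $7,295.20, over the $6,975 cap, so patient pays $6,975 − $6,364 = $611.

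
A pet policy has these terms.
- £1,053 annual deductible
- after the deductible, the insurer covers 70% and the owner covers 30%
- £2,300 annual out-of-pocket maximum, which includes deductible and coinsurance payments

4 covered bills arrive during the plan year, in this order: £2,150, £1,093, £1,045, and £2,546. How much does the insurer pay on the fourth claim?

£2,269.50

Claim 1 — £2,150: £1,053 to deductible, leaving £1,097; 30% of £1,097 = £329.10. Owner pays £1,382.10; OOP now £1,382.10. Plan pays £2,150 − £1,382.10 = £767.90.
Claim 2 — £1,093: deductible already satisfied, so owner's share is 30% × £1,093 = £327.90. Owner pays £327.90; OOP now £1,710. Insurer: £1,093 − £327.90 = £765.10.
Claim 3 — £1,045: deductible met; 30% of £1,045 = £313.50. Owner pays £313.50; OOP now £2,023.50. Plan pays £1,045 − £313.50 = £731.50.
Claim 4 — £2,546: deductible already satisfied, so owner's share is 30% × £2,546 = £763.80. That would push OOP to £2,787.30, over the £2,300 cap, so owner pays £2,300 − £2,023.50 = £276.50. Insurer: £2,546 − £276.50 = £2,269.50.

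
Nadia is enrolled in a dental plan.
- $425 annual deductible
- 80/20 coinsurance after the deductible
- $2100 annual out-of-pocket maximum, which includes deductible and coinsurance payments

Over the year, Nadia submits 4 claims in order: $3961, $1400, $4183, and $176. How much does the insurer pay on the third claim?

$3495.20

Bill 1, $3961: deductible takes $425, $3536 remains; 20% of $3536 = $707.20. Cost to patient: $1132.20. OOP to date $1132.20. Plan pays $3961 − $1132.20 = $2828.80.
Bill 2, $1400: deductible met; 20% of $1400 = $280. Patient pays $280; OOP now $1412.20. Plan pays $1400 − $280 = $1120.
Bill 3, $4183: deductible already satisfied, so patient's share is 20% × $4183 = $836.60. That would push OOP to $2248.80, over the $2100 cap, so patient pays $2100 − $1412.20 = $687.80. Plan pays $4183 − $687.80 = $3495.20.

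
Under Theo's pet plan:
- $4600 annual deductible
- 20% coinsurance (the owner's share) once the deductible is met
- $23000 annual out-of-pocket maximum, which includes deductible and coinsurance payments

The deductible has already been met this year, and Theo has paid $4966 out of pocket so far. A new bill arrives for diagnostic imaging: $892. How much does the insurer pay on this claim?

$713.60

With the deductible met, the entire $892 is subject to coinsurance.
20% of $892 = $178.40 falls to the owner.
Year-to-date out-of-pocket becomes $4966 + $178.40 = $5144.40, still under the $23000 maximum, so no cap applies.
The insurer covers the remainder: $892 − $178.40 = $713.60.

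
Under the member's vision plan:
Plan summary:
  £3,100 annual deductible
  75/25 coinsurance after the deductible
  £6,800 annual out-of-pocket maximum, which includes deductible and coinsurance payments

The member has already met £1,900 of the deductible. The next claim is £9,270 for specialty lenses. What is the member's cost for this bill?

Deductible still to meet: £3,100 − £1,900 = £1,200.
The remaining £8,070 (= £9,270 − £1,200) moves to coinsurance.
25% of £8,070 = £2,017.50 falls to the member.
So the member owes £1,200 + £2,017.50 = £3,217.50 before any cap.
Year-to-date out-of-pocket becomes £1,900 + £3,217.50 = £5,117.50, still under the £6,800 maximum, so no cap applies.

£3,217.50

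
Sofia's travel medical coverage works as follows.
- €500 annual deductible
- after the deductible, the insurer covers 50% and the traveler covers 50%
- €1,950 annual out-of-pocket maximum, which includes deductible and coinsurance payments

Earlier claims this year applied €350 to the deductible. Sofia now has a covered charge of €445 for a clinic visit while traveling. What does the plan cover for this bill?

€147.50

Remaining deductible: €500 − €350 = €150.
After the €150 deductible portion, €445 − €150 = €295 is subject to coinsurance.
Traveler's 50% share of €295 is €147.50.
So the traveler owes €150 + €147.50 = €297.50 before any cap.
Cumulative spending €350 + €297.50 = €647.50 stays under the €1,950 maximum.
The insurer covers the remainder: €445 − €297.50 = €147.50.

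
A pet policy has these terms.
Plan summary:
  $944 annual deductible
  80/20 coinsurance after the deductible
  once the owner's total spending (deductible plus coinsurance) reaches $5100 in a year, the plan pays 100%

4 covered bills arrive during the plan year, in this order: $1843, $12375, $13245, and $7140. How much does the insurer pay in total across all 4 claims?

Claim 1 — $1843: deductible takes $944, $899 remains; coinsurance $899 × 20% = $179.80. Owner pays $1123.80; OOP now $1123.80. Plan pays $1843 − $1123.80 = $719.20.
Claim 2 — $12375: 20% coinsurance on $12375 = $2475. Cost to owner: $2475. OOP to date $3598.80. Insurer: $12375 − $2475 = $9900.
Claim 3 — $13245: deductible already satisfied, so owner's share is 20% × $13245 = $2649. OOP would hit $6247.80 > $5100, so the cap limits the owner to $5100 − $3598.80 = $1501.20. Plan pays $13245 − $1501.20 = $11743.80.
Claim 4 — $7140: deductible met; 20% of $7140 = $1428. That would push OOP to $6528, over the $5100 cap, so owner pays $5100 − $5100 = $0. Plan pays $7140 − $0 = $7140.
Insurer total: $719.20 + $9900 + $11743.80 + $7140 = $29503.

$29503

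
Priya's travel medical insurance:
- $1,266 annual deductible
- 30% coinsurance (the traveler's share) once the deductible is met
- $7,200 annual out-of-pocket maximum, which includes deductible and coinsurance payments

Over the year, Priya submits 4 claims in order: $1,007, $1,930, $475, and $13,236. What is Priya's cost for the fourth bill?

#1 ($1,007): fully absorbed by the deductible. Traveler pays $1,007; OOP now $1,007.
#2 ($1,930): $259 to deductible, leaving $1,671; traveler's 30% is $501.30. Traveler owes $760.30 (running OOP $1,767.30).
#3 ($475): 30% coinsurance on $475 = $142.50. Traveler pays $142.50; OOP now $1,909.80.
#4 ($13,236): deductible already satisfied, so traveler's share is 30% × $13,236 = $3,970.80. Traveler pays $3,970.80; OOP now $5,880.60.

$3,970.80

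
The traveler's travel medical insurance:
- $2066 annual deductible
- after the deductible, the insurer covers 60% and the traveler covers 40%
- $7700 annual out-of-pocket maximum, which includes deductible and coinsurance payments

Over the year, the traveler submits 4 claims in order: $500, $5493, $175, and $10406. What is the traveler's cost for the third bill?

$70

Claim 1 ($500): entire amount goes to the deductible. Traveler pays $500; OOP now $500.
Claim 2 ($5493): $1566 finishes the deductible; $3927 goes to coinsurance; coinsurance $3927 × 40% = $1570.80. Traveler pays $3136.80; OOP now $3636.80.
Claim 3 ($175): deductible already satisfied, so traveler's share is 40% × $175 = $70. Traveler owes $70 (running OOP $3706.80).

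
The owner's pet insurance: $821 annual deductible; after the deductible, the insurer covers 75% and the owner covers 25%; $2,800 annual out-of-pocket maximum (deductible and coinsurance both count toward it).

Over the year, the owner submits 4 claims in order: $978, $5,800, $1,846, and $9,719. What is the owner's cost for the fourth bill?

$28.25

Claim 1 — $978: $821 finishes the deductible; $157 goes to coinsurance; owner's 25% is $39.25. Owner pays $860.25; OOP now $860.25.
Claim 2 — $5,800: deductible met; 25% of $5,800 = $1,450. Owner owes $1,450 (running OOP $2,310.25).
Claim 3 — $1,846: deductible met; 25% of $1,846 = $461.50. Owner owes $461.50 (running OOP $2,771.75).
Claim 4 — $9,719: deductible met; 25% of $9,719 = $2,429.75. OOP would hit $5,201.50 > $2,800, so the cap limits the owner to $2,800 − $2,771.75 = $28.25.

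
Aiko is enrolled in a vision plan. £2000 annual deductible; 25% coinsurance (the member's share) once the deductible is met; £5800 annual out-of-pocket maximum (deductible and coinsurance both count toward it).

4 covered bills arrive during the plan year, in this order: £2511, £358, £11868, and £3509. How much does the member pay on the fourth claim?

Bill 1, £2511: deductible takes £2000, £511 remains; coinsurance £511 × 25% = £127.75. Member pays £2127.75; OOP now £2127.75.
Bill 2, £358: deductible met; 25% of £358 = £89.50. Member owes £89.50 (running OOP £2217.25).
Bill 3, £11868: 25% coinsurance on £11868 = £2967. Cost to member: £2967. OOP to date £5184.25.
Bill 4, £3509: deductible already satisfied, so member's share is 25% × £3509 = £877.25. OOP would hit £6061.50 > £5800, so the cap limits the member to £5800 − £5184.25 = £615.75.

£615.75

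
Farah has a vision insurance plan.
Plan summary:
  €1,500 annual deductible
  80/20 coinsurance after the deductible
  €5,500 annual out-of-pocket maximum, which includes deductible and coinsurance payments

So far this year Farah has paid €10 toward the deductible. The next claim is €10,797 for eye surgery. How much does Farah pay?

Remaining deductible: €1,500 − €10 = €1,490.
That leaves €10,797 − €1,490 = €9,307 for coinsurance.
Coinsurance: €9,307 × 20% = €1,861.40.
Member responsibility before any cap: €1,490 + €1,861.40 = €3,351.40.
Total out-of-pocket so far would be €10 + €3,351.40 = €3,361.40, below the €5,500 cap — no reduction.

€3,351.40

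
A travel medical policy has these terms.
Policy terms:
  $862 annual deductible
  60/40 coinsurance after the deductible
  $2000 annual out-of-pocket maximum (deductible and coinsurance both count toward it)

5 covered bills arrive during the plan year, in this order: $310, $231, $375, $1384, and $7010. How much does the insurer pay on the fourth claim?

Claim 1 ($310): entire amount goes to the deductible. Traveler pays $310; OOP now $310. Plan pays $310 − $310 = $0.
Claim 2 ($231): fully absorbed by the deductible. Traveler pays $231; OOP now $541. Plan pays $231 − $231 = $0.
Claim 3 ($375): $321 to deductible, leaving $54; 40% of $54 = $21.60. Traveler owes $342.60 (running OOP $883.60). Insurer: $375 − $342.60 = $32.40.
Claim 4 ($1384): deductible met; 40% of $1384 = $553.60. Traveler pays $553.60; OOP now $1437.20. Insurer: $1384 − $553.60 = $830.40.

$830.40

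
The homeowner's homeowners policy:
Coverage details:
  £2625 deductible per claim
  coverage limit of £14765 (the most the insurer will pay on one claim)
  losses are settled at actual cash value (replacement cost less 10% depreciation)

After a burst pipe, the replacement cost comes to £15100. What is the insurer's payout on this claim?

Actual cash value after 10% depreciation: £15100 × 90% = £13590.
Subtract the deductible: £13590 − £2625 = £10965.
That's under the £14765 cap, so the insurer reimburses the full £10965.

£10965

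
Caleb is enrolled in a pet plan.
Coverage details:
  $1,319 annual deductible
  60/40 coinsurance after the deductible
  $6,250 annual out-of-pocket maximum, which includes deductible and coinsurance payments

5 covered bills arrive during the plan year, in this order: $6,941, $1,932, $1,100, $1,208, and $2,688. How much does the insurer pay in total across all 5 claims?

Claim 1 ($6,941): deductible takes $1,319, $5,622 remains; coinsurance $5,622 × 40% = $2,248.80. Owner owes $3,567.80 (running OOP $3,567.80). Insurer: $6,941 − $3,567.80 = $3,373.20.
Claim 2 ($1,932): deductible met; 40% of $1,932 = $772.80. Owner pays $772.80; OOP now $4,340.60. Plan pays $1,932 − $772.80 = $1,159.20.
Claim 3 ($1,100): deductible met; 40% of $1,100 = $440. Cost to owner: $440. OOP to date $4,780.60. Plan pays $1,100 − $440 = $660.
Claim 4 ($1,208): 40% coinsurance on $1,208 = $483.20. Cost to owner: $483.20. OOP to date $5,263.80. Insurer: $1,208 − $483.20 = $724.80.
Claim 5 ($2,688): 40% coinsurance on $2,688 = $1,075.20. Adding that to $5,263.80 gives $6,339, past the $6,250 cap; owner pays only $6,250 − $5,263.80 = $986.20. Insurer: $2,688 − $986.20 = $1,701.80.
Insurer total: $3,373.20 + $1,159.20 + $660 + $724.80 + $1,701.80 = $7,619.

$7,619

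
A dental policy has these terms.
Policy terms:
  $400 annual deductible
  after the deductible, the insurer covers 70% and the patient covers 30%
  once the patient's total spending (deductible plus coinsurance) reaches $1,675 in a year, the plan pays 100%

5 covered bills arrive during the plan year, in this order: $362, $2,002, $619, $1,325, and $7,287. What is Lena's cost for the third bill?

#1 ($362): fully absorbed by the deductible. Patient pays $362; OOP now $362.
#2 ($2,002): $38 finishes the deductible; $1,964 goes to coinsurance; patient's 30% is $589.20. Patient owes $627.20 (running OOP $989.20).
#3 ($619): deductible already satisfied, so patient's share is 30% × $619 = $185.70. Patient owes $185.70 (running OOP $1,174.90).

$185.70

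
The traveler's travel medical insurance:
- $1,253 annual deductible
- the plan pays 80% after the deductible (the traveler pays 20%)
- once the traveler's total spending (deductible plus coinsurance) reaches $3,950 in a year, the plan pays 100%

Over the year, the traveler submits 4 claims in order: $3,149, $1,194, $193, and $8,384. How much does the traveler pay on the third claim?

$38.60

Claim 1 — $3,149: deductible takes $1,253, $1,896 remains; 20% of $1,896 = $379.20. Traveler pays $1,632.20; OOP now $1,632.20.
Claim 2 — $1,194: deductible met; 20% of $1,194 = $238.80. Traveler owes $238.80 (running OOP $1,871).
Claim 3 — $193: 20% coinsurance on $193 = $38.60. Traveler pays $38.60; OOP now $1,909.60.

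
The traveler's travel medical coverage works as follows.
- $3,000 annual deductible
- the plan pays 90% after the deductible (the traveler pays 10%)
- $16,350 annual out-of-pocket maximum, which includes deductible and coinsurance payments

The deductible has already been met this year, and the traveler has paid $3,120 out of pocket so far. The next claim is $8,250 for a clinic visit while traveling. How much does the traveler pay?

The deductible is already satisfied, so the full bill goes to coinsurance.
10% of $8,250 = $825 falls to the traveler.
Cumulative spending $3,120 + $825 = $3,945 stays under the $16,350 maximum.

$825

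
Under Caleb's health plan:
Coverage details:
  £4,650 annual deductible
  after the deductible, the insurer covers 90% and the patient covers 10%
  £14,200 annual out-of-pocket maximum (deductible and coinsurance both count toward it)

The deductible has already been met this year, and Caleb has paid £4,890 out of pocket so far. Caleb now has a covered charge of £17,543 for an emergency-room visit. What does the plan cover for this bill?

With the deductible met, the entire £17,543 is subject to coinsurance.
Patient's 10% share of £17,543 is £1,754.30.
Year-to-date out-of-pocket becomes £4,890 + £1,754.30 = £6,644.30, still under the £14,200 maximum, so no cap applies.
Insurer pays the balance: £17,543 − £1,754.30 = £15,788.70.

£15,788.70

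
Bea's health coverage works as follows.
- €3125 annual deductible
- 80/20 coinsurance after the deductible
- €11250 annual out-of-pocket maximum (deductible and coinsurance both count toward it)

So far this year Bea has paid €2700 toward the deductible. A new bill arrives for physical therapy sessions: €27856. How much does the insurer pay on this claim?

€21944.80

€2700 of the €3125 deductible is already met, leaving €425.
That leaves €27856 − €425 = €27431 for coinsurance.
Coinsurance: €27431 × 20% = €5486.20.
So the patient owes €425 + €5486.20 = €5911.20 before any cap.
Cumulative spending €2700 + €5911.20 = €8611.20 stays under the €11250 maximum.
Insurer pays the balance: €27856 − €5911.20 = €21944.80.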